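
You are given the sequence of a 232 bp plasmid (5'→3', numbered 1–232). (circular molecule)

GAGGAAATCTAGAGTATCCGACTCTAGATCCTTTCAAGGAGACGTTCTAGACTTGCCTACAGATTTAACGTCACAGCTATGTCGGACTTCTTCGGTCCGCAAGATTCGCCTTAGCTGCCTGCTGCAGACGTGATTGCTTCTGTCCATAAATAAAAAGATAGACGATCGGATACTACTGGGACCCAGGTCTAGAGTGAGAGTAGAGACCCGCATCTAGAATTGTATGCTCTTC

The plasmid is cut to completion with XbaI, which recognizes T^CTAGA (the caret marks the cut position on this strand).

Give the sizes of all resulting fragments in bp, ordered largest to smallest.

142, 27, 25, 23, 15 bp

XbaI sites (TCTAGA) start at positions 8, 23, 46, 188, 213.
XbaI cuts after the first base of each site, so after positions 8, 23, 46, 188, 213.
Circular molecule, 5 cuts → 5 fragments:
  9–23 → 15 bp
  24–46 → 23 bp
  47–188 → 142 bp
  189–213 → 25 bp
  214–232 then 1–8 → 19 + 8 = 27 bp
Sorted largest to smallest: 142, 27, 25, 23, 15 bp.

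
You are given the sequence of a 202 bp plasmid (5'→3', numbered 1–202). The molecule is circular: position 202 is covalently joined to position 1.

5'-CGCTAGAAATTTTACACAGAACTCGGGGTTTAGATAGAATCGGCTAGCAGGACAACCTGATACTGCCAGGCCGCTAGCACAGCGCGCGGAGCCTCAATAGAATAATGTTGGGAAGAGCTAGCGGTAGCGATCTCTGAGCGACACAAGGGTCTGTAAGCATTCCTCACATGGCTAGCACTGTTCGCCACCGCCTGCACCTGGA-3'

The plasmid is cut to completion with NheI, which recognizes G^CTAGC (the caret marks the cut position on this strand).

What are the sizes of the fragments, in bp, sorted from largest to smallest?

NheI sites (GCTAGC) start at positions 43, 73, 117, 171.
NheI cuts after the first base of each site, so after positions 43, 73, 117, 171.
Circular molecule, 4 cuts → 4 fragments:
  44–73 → 30 bp
  74–117 → 44 bp
  118–171 → 54 bp
  172–202 then 1–43 → 31 + 43 = 74 bp
Sorted largest to smallest: 74, 54, 44, 30 bp.

74, 54, 44, 30 bp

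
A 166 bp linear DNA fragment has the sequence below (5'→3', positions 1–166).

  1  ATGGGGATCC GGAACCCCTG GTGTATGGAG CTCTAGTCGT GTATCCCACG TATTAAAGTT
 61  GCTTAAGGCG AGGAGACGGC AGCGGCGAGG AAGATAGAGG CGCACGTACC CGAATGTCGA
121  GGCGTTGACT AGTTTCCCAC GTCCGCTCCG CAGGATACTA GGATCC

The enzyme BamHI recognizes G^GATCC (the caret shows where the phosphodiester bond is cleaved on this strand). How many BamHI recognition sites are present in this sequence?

2

GGATCC occurs starting at positions 5, 161.
BamHI cuts at 2 sites.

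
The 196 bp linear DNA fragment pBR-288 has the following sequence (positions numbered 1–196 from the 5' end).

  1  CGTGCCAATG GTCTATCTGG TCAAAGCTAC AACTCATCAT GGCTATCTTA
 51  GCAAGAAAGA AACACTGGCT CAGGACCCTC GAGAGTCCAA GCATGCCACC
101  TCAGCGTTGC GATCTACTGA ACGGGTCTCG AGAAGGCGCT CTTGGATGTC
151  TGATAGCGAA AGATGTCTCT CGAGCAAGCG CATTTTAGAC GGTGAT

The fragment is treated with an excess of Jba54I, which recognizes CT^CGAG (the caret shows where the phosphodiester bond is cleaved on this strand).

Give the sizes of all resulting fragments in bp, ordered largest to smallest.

Jba54I sites (CTCGAG) start at positions 78, 127, 169.
Jba54I cuts after base 2 of each site, so after positions 79, 128, 170.
Linear molecule, 3 cuts → 4 fragments:
  1–79 → 79 bp
  80–128 → 49 bp
  129–170 → 42 bp
  171–196 → 26 bp
Sorted largest to smallest: 79, 49, 42, 26 bp.

79, 49, 42, 26 bp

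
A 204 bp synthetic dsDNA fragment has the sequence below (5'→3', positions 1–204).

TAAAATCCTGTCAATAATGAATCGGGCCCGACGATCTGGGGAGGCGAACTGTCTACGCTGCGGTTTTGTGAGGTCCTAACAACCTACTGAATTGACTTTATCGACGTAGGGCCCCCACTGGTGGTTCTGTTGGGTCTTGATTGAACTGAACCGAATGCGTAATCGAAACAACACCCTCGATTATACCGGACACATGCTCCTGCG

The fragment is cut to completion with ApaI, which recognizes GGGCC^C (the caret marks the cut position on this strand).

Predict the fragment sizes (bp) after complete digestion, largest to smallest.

91, 85, 28 bp

ApaI sites (GGGCCC) start at positions 24, 109.
ApaI cuts after base 5 of each site (before the last base), so after positions 28, 113.
Linear molecule, 2 cuts → 3 fragments:
  1–28 → 28 bp
  29–113 → 85 bp
  114–204 → 91 bp
Sorted largest to smallest: 91, 85, 28 bp.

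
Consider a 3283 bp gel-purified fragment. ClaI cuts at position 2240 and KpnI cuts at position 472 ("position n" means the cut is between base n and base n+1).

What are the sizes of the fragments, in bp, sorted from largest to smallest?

Combined cut positions (sorted): 472, 2240.
Linear molecule, 2 cuts → 3 fragments:
  472 − 0 = 472 bp
  2240 − 472 = 1768 bp
  3283 − 2240 = 1043 bp
Sorted largest to smallest: 1768, 1043, 472 bp.

1768, 1043, 472 bp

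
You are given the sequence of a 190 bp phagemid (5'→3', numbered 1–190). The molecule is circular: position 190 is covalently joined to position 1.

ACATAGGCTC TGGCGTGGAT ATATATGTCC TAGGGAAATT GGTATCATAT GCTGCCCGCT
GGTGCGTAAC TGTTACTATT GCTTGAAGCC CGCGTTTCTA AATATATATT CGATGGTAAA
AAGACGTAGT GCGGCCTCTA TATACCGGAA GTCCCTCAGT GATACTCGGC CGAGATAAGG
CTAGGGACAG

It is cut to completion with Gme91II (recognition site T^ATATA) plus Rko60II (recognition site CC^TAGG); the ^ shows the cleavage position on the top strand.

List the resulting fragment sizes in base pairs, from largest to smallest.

73, 71, 36, 10 bp

Gme91II sites (TATATA) start at positions 20, 103, 139.
Gme91II cuts after the first base of each site, so after positions 20, 103, 139.
The Rko60II site (CCTAGG) starts at position 29.
Rko60II cuts after base 2 of each site, so after position 30.
Combined cut positions: 20, 30, 103, 139.
Circular molecule, 4 cuts → 4 fragments:
  21–30 → 10 bp
  31–103 → 73 bp
  104–139 → 36 bp
  140–190 then 1–20 → 51 + 20 = 71 bp
Sorted largest to smallest: 73, 71, 36, 10 bp.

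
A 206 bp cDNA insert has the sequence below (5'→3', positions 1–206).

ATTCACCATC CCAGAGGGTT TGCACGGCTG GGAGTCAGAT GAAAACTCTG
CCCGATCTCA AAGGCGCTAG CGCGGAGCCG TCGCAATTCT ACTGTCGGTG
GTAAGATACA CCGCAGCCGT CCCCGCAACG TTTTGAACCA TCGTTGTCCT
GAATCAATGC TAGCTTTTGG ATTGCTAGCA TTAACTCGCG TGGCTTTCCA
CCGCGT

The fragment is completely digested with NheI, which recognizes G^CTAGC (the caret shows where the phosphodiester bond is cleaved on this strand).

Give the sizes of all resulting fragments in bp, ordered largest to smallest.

NheI sites (GCTAGC) start at positions 66, 159, 174.
NheI cuts after the first base of each site, so after positions 66, 159, 174.
Linear molecule, 3 cuts → 4 fragments:
  1–66 → 66 bp
  67–159 → 93 bp
  160–174 → 15 bp
  175–206 → 32 bp
Sorted largest to smallest: 93, 66, 32, 15 bp.

93, 66, 32, 15 bp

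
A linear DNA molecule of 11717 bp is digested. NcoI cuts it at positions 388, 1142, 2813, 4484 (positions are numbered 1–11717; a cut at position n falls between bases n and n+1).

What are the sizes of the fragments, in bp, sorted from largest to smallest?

7233, 1671, 1671, 754, 388 bp

Linear molecule, 4 cuts → 5 fragments:
  388 − 0 = 388 bp
  1142 − 388 = 754 bp
  2813 − 1142 = 1671 bp
  4484 − 2813 = 1671 bp
  11717 − 4484 = 7233 bp
Sorted largest to smallest: 7233, 1671, 1671, 754, 388 bp.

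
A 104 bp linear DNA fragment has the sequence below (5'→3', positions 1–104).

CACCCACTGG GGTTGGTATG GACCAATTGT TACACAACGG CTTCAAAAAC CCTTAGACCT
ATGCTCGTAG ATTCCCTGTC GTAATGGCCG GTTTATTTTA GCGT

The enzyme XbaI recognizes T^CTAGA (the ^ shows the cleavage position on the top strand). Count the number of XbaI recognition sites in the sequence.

No occurrence of TCTAGA is present in the sequence.
XbaI does not cut: 0 sites.

0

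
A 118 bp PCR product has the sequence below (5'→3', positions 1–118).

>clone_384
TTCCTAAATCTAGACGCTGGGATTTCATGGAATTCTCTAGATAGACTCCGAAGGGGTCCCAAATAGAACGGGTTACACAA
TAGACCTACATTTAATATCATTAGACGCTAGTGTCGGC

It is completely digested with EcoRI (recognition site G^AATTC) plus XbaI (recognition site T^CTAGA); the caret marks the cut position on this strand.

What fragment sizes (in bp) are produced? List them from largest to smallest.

The EcoRI site (GAATTC) starts at position 30.
EcoRI cuts after the first base of each site, so after position 30.
XbaI sites (TCTAGA) start at positions 9, 36.
XbaI cuts after the first base of each site, so after positions 9, 36.
Combined cut positions: 9, 30, 36.
Linear molecule, 3 cuts → 4 fragments:
  1–9 → 9 bp
  10–30 → 21 bp
  31–36 → 6 bp
  37–118 → 82 bp
Sorted largest to smallest: 82, 21, 9, 6 bp.

82, 21, 9, 6 bp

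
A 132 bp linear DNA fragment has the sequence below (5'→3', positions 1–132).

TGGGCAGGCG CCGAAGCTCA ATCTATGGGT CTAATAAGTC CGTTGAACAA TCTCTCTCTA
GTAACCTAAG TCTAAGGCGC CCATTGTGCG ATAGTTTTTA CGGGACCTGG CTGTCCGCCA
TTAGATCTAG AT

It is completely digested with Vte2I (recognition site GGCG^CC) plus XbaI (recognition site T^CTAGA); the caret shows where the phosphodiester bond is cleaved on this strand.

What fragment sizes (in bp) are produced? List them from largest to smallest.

Vte2I sites (GGCGCC) start at positions 7, 76.
Vte2I cuts after base 4 of each site, so after positions 10, 79.
The XbaI site (TCTAGA) starts at position 126.
XbaI cuts after the first base of each site, so after position 126.
Combined cut positions: 10, 79, 126.
Linear molecule, 3 cuts → 4 fragments:
  1–10 → 10 bp
  11–79 → 69 bp
  80–126 → 47 bp
  127–132 → 6 bp
Sorted largest to smallest: 69, 47, 10, 6 bp.

69, 47, 10, 6 bp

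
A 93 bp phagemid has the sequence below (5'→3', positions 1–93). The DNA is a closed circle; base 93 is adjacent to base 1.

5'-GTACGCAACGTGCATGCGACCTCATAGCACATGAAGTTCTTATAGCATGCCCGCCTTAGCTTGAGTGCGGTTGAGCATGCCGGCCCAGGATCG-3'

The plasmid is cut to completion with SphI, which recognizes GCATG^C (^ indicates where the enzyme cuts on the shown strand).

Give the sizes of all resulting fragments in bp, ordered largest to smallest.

33, 30, 30 bp

SphI sites (GCATGC) start at positions 12, 45, 75.
SphI cuts after base 5 of each site (before the last base), so after positions 16, 49, 79.
Circular molecule, 3 cuts → 3 fragments:
  17–49 → 33 bp
  50–79 → 30 bp
  80–93 then 1–16 → 14 + 16 = 30 bp
Sorted largest to smallest: 33, 30, 30 bp.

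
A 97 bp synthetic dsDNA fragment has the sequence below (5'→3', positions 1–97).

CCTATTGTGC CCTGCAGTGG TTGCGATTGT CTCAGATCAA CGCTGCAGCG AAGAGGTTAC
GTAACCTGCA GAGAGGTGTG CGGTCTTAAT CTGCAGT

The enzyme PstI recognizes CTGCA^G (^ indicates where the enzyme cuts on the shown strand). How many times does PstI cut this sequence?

4

CTGCAG occurs starting at positions 12, 43, 66, 91.
PstI cuts at 4 sites.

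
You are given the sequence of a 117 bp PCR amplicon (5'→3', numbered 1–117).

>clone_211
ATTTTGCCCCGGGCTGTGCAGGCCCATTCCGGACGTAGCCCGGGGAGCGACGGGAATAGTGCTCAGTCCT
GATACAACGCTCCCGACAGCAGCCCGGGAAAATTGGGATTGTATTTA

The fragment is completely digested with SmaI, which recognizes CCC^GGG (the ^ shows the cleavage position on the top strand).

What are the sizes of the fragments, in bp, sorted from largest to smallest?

54, 31, 22, 10 bp

SmaI sites (CCCGGG) start at positions 8, 39, 93.
SmaI cuts after base 3 of each site, so after positions 10, 41, 95.
Linear molecule, 3 cuts → 4 fragments:
  1–10 → 10 bp
  11–41 → 31 bp
  42–95 → 54 bp
  96–117 → 22 bp
Sorted largest to smallest: 54, 31, 22, 10 bp.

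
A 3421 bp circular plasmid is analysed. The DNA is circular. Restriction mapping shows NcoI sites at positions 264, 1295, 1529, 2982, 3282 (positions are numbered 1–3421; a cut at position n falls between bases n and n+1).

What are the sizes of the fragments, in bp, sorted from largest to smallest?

Circular molecule, 5 cuts → 5 fragments:
  1295 − 264 = 1031 bp
  1529 − 1295 = 234 bp
  2982 − 1529 = 1453 bp
  3282 − 2982 = 300 bp
  wrap: 3421 − 3282 + 264 = 403 bp
Sorted largest to smallest: 1453, 1031, 403, 300, 234 bp.

1453, 1031, 403, 300, 234 bp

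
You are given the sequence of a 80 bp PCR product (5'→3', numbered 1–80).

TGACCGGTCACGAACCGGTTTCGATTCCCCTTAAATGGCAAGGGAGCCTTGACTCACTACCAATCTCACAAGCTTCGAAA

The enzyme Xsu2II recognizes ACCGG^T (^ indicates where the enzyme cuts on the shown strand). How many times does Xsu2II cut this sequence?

2

ACCGGT occurs starting at positions 3, 14.
Xsu2II cuts at 2 sites.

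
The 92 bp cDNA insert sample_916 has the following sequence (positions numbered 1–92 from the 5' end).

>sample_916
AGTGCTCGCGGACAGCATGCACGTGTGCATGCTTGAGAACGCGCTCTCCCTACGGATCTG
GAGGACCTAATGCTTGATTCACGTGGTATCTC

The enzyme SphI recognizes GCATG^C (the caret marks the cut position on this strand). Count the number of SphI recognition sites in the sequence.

2

GCATGC occurs starting at positions 15, 27.
SphI cuts at 2 sites.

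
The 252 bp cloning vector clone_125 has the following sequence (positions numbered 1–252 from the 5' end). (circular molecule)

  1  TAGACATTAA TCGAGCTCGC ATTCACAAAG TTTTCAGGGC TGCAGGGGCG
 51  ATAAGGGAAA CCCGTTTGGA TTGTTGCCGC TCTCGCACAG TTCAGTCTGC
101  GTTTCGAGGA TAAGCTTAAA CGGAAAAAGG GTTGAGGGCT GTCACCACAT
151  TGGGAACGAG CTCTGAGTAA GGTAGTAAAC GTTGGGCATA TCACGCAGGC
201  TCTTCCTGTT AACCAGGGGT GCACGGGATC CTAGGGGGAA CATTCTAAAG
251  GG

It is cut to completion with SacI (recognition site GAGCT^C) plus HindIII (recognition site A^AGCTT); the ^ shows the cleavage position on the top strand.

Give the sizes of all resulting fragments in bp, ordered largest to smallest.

107, 95, 50 bp

SacI sites (GAGCTC) start at positions 13, 158.
SacI cuts after base 5 of each site (before the last base), so after positions 17, 162.
The HindIII site (AAGCTT) starts at position 112.
HindIII cuts after the first base of each site, so after position 112.
Combined cut positions: 17, 112, 162.
Circular molecule, 3 cuts → 3 fragments:
  18–112 → 95 bp
  113–162 → 50 bp
  163–252 then 1–17 → 90 + 17 = 107 bp
Sorted largest to smallest: 107, 95, 50 bp.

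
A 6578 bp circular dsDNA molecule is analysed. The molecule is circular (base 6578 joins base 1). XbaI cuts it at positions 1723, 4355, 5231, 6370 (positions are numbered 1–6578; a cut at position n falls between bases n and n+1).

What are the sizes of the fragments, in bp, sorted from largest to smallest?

Circular molecule, 4 cuts → 4 fragments:
  4355 − 1723 = 2632 bp
  5231 − 4355 = 876 bp
  6370 − 5231 = 1139 bp
  wrap: 6578 − 6370 + 1723 = 1931 bp
Sorted largest to smallest: 2632, 1931, 1139, 876 bp.

2632, 1931, 1139, 876 bp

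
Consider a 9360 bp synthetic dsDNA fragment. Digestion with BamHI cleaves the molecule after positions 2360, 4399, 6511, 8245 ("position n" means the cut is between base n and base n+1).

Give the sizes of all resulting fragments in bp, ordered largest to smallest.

2360, 2112, 2039, 1734, 1115 bp

Linear molecule, 4 cuts → 5 fragments:
  2360 − 0 = 2360 bp
  4399 − 2360 = 2039 bp
  6511 − 4399 = 2112 bp
  8245 − 6511 = 1734 bp
  9360 − 8245 = 1115 bp
Sorted largest to smallest: 2360, 2112, 2039, 1734, 1115 bp.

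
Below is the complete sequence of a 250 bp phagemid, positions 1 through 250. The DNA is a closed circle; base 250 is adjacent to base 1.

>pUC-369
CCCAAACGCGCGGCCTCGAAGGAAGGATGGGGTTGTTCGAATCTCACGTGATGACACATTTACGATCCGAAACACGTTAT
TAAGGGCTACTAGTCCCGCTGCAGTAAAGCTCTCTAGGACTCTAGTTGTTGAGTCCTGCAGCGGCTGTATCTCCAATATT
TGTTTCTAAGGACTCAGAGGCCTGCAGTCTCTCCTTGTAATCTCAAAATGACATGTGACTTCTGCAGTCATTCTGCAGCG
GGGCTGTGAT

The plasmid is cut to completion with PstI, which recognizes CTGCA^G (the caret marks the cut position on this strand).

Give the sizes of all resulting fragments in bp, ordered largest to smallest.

116, 46, 40, 37, 11 bp

PstI sites (CTGCAG) start at positions 99, 136, 182, 222, 233.
PstI cuts after base 5 of each site (before the last base), so after positions 103, 140, 186, 226, 237.
Circular molecule, 5 cuts → 5 fragments:
  104–140 → 37 bp
  141–186 → 46 bp
  187–226 → 40 bp
  227–237 → 11 bp
  238–250 then 1–103 → 13 + 103 = 116 bp
Sorted largest to smallest: 116, 46, 40, 37, 11 bp.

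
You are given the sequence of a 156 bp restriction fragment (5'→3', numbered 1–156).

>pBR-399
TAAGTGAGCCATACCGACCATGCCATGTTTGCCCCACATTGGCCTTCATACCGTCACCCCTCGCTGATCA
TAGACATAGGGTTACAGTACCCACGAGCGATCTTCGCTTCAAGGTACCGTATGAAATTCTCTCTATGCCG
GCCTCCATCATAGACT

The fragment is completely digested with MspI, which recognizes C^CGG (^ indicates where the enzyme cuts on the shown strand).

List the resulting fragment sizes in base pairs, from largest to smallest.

138, 18 bp

The MspI site (CCGG) starts at position 138.
MspI cuts after the first base of each site, so after position 138.
Linear molecule, 1 cut → 2 fragments:
  1–138 → 138 bp
  139–156 → 18 bp
Sorted largest to smallest: 138, 18 bp.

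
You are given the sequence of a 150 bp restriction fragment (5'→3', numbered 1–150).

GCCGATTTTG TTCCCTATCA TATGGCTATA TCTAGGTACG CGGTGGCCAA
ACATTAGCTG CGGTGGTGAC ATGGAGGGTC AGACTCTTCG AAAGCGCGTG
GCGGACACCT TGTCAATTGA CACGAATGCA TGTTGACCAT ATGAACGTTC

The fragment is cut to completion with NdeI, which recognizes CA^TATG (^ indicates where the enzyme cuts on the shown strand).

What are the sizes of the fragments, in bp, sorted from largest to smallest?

NdeI sites (CATATG) start at positions 19, 138.
NdeI cuts after base 2 of each site, so after positions 20, 139.
Linear molecule, 2 cuts → 3 fragments:
  1–20 → 20 bp
  21–139 → 119 bp
  140–150 → 11 bp
Sorted largest to smallest: 119, 20, 11 bp.

119, 20, 11 bp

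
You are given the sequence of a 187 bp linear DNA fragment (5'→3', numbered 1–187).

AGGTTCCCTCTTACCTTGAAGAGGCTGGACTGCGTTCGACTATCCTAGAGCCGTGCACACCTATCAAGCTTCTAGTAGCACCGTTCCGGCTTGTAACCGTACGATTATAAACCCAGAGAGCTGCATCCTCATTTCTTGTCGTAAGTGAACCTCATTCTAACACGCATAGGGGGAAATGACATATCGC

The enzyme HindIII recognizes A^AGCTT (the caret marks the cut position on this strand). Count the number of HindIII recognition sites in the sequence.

AAGCTT occurs starting at position 66.
HindIII cuts at 1 site.

1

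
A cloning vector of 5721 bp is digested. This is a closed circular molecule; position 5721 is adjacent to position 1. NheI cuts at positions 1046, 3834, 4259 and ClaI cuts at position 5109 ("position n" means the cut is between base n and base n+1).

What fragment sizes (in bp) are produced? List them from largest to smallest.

Combined cut positions (sorted): 1046, 3834, 4259, 5109.
Circular molecule, 4 cuts → 4 fragments:
  3834 − 1046 = 2788 bp
  4259 − 3834 = 425 bp
  5109 − 4259 = 850 bp
  wrap: 5721 − 5109 + 1046 = 1658 bp
Sorted largest to smallest: 2788, 1658, 850, 425 bp.

2788, 1658, 850, 425 bp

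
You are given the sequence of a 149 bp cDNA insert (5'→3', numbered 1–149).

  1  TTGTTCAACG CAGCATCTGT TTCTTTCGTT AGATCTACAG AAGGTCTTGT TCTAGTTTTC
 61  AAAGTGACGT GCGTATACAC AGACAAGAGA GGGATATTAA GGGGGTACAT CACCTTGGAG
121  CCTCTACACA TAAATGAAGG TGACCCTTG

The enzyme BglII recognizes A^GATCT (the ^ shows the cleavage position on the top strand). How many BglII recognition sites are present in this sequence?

AGATCT occurs starting at position 31.
BglII cuts at 1 site.

1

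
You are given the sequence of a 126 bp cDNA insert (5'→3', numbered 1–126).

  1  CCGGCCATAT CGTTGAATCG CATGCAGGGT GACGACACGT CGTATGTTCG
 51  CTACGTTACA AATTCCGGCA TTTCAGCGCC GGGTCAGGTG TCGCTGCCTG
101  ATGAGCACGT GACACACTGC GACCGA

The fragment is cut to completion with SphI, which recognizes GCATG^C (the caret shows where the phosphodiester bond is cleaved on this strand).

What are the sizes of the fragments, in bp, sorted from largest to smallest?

The SphI site (GCATGC) starts at position 20.
SphI cuts after base 5 of each site (before the last base), so after position 24.
Linear molecule, 1 cut → 2 fragments:
  1–24 → 24 bp
  25–126 → 102 bp
Sorted largest to smallest: 102, 24 bp.

102, 24 bp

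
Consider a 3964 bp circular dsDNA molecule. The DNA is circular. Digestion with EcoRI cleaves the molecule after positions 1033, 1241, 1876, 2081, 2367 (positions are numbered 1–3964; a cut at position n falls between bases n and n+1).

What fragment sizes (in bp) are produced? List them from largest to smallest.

Circular molecule, 5 cuts → 5 fragments:
  1241 − 1033 = 208 bp
  1876 − 1241 = 635 bp
  2081 − 1876 = 205 bp
  2367 − 2081 = 286 bp
  wrap: 3964 − 2367 + 1033 = 2630 bp
Sorted largest to smallest: 2630, 635, 286, 208, 205 bp.

2630, 635, 286, 208, 205 bp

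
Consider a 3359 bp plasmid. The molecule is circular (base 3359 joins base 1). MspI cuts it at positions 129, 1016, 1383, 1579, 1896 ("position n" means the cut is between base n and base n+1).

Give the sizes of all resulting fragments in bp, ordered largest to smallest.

Circular molecule, 5 cuts → 5 fragments:
  1016 − 129 = 887 bp
  1383 − 1016 = 367 bp
  1579 − 1383 = 196 bp
  1896 − 1579 = 317 bp
  wrap: 3359 − 1896 + 129 = 1592 bp
Sorted largest to smallest: 1592, 887, 367, 317, 196 bp.

1592, 887, 367, 317, 196 bp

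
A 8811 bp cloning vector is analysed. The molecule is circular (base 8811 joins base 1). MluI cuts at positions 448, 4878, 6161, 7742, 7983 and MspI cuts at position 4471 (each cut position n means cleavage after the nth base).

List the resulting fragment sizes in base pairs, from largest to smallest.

Combined cut positions (sorted): 448, 4471, 4878, 6161, 7742, 7983.
Circular molecule, 6 cuts → 6 fragments:
  4471 − 448 = 4023 bp
  4878 − 4471 = 407 bp
  6161 − 4878 = 1283 bp
  7742 − 6161 = 1581 bp
  7983 − 7742 = 241 bp
  wrap: 8811 − 7983 + 448 = 1276 bp
Sorted largest to smallest: 4023, 1581, 1283, 1276, 407, 241 bp.

4023, 1581, 1283, 1276, 407, 241 bp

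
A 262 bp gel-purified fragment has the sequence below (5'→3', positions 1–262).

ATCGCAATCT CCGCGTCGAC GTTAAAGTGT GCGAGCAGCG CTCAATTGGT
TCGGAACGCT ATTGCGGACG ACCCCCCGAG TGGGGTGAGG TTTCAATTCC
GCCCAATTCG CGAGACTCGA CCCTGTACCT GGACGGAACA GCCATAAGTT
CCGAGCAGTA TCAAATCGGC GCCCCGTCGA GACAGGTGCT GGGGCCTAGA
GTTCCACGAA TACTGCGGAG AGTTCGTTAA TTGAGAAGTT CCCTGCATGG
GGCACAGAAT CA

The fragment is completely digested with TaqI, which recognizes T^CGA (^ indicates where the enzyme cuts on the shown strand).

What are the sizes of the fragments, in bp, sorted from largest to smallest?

101, 85, 60, 16 bp

TaqI sites (TCGA) start at positions 16, 117, 177.
TaqI cuts after the first base of each site, so after positions 16, 117, 177.
Linear molecule, 3 cuts → 4 fragments:
  1–16 → 16 bp
  17–117 → 101 bp
  118–177 → 60 bp
  178–262 → 85 bp
Sorted largest to smallest: 101, 85, 60, 16 bp.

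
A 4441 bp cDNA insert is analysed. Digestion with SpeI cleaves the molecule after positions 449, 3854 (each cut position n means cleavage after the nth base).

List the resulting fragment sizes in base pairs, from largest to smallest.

Linear molecule, 2 cuts → 3 fragments:
  449 − 0 = 449 bp
  3854 − 449 = 3405 bp
  4441 − 3854 = 587 bp
Sorted largest to smallest: 3405, 587, 449 bp.

3405, 587, 449 bp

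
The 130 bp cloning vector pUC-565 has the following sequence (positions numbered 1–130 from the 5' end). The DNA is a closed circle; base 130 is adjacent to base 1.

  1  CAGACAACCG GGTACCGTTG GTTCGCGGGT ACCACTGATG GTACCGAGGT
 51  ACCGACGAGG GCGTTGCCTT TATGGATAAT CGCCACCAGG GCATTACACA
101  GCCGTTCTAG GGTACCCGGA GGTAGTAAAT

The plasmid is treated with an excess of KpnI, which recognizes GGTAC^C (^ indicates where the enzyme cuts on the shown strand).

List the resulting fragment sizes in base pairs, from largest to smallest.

KpnI sites (GGTACC) start at positions 11, 28, 40, 48, 111.
KpnI cuts after base 5 of each site (before the last base), so after positions 15, 32, 44, 52, 115.
Circular molecule, 5 cuts → 5 fragments:
  16–32 → 17 bp
  33–44 → 12 bp
  45–52 → 8 bp
  53–115 → 63 bp
  116–130 then 1–15 → 15 + 15 = 30 bp
Sorted largest to smallest: 63, 30, 17, 12, 8 bp.

63, 30, 17, 12, 8 bp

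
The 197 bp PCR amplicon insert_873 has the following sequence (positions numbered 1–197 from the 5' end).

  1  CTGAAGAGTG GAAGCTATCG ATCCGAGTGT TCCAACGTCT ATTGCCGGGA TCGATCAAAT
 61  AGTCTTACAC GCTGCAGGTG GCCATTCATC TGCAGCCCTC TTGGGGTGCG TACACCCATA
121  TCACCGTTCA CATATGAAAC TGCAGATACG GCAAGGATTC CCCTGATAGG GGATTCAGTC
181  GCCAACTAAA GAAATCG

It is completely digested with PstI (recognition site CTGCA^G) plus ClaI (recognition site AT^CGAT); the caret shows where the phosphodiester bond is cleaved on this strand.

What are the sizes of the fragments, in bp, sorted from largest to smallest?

53, 50, 33, 25, 18, 18 bp

PstI sites (CTGCAG) start at positions 72, 90, 140.
PstI cuts after base 5 of each site (before the last base), so after positions 76, 94, 144.
ClaI sites (ATCGAT) start at positions 17, 50.
ClaI cuts after base 2 of each site, so after positions 18, 51.
Combined cut positions: 18, 51, 76, 94, 144.
Linear molecule, 5 cuts → 6 fragments:
  1–18 → 18 bp
  19–51 → 33 bp
  52–76 → 25 bp
  77–94 → 18 bp
  95–144 → 50 bp
  145–197 → 53 bp
Sorted largest to smallest: 53, 50, 33, 25, 18, 18 bp.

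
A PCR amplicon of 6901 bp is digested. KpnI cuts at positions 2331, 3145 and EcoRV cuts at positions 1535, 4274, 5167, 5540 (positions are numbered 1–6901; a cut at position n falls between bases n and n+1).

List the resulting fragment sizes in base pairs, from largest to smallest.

1535, 1361, 1129, 893, 814, 796, 373 bp

Combined cut positions (sorted): 1535, 2331, 3145, 4274, 5167, 5540.
Linear molecule, 6 cuts → 7 fragments:
  1535 − 0 = 1535 bp
  2331 − 1535 = 796 bp
  3145 − 2331 = 814 bp
  4274 − 3145 = 1129 bp
  5167 − 4274 = 893 bp
  5540 − 5167 = 373 bp
  6901 − 5540 = 1361 bp
Sorted largest to smallest: 1535, 1361, 1129, 893, 814, 796, 373 bp.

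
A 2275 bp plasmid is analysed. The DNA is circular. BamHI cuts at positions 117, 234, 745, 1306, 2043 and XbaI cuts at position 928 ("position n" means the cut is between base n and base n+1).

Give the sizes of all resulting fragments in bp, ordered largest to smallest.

Combined cut positions (sorted): 117, 234, 745, 928, 1306, 2043.
Circular molecule, 6 cuts → 6 fragments:
  234 − 117 = 117 bp
  745 − 234 = 511 bp
  928 − 745 = 183 bp
  1306 − 928 = 378 bp
  2043 − 1306 = 737 bp
  wrap: 2275 − 2043 + 117 = 349 bp
Sorted largest to smallest: 737, 511, 378, 349, 183, 117 bp.

737, 511, 378, 349, 183, 117 bp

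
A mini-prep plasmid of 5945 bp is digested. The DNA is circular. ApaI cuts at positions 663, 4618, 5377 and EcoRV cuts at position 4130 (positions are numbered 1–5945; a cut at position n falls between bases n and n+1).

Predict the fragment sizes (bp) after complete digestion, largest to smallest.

Combined cut positions (sorted): 663, 4130, 4618, 5377.
Circular molecule, 4 cuts → 4 fragments:
  4130 − 663 = 3467 bp
  4618 − 4130 = 488 bp
  5377 − 4618 = 759 bp
  wrap: 5945 − 5377 + 663 = 1231 bp
Sorted largest to smallest: 3467, 1231, 759, 488 bp.

3467, 1231, 759, 488 bp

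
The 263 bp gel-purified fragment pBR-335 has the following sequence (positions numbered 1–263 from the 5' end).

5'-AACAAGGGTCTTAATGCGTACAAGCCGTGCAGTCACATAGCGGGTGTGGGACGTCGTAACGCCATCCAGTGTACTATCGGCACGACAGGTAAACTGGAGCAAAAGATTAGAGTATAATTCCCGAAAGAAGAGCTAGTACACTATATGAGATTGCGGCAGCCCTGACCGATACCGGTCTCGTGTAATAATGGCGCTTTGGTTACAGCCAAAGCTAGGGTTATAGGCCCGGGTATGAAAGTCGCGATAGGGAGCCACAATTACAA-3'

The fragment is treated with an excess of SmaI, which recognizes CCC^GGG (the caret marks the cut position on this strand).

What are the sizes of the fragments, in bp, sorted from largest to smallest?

227, 36 bp

The SmaI site (CCCGGG) starts at position 225.
SmaI cuts after base 3 of each site, so after position 227.
Linear molecule, 1 cut → 2 fragments:
  1–227 → 227 bp
  228–263 → 36 bp
Sorted largest to smallest: 227, 36 bp.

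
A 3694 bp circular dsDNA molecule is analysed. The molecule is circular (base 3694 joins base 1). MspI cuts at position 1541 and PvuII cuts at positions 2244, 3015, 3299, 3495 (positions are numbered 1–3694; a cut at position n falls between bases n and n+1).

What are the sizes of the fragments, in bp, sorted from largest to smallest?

Combined cut positions (sorted): 1541, 2244, 3015, 3299, 3495.
Circular molecule, 5 cuts → 5 fragments:
  2244 − 1541 = 703 bp
  3015 − 2244 = 771 bp
  3299 − 3015 = 284 bp
  3495 − 3299 = 196 bp
  wrap: 3694 − 3495 + 1541 = 1740 bp
Sorted largest to smallest: 1740, 771, 703, 284, 196 bp.

1740, 771, 703, 284, 196 bp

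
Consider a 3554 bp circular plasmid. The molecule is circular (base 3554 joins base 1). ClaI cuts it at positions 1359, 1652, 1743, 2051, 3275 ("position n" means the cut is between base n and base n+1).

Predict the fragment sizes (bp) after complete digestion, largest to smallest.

Circular molecule, 5 cuts → 5 fragments:
  1652 − 1359 = 293 bp
  1743 − 1652 = 91 bp
  2051 − 1743 = 308 bp
  3275 − 2051 = 1224 bp
  wrap: 3554 − 3275 + 1359 = 1638 bp
Sorted largest to smallest: 1638, 1224, 308, 293, 91 bp.

1638, 1224, 308, 293, 91 bp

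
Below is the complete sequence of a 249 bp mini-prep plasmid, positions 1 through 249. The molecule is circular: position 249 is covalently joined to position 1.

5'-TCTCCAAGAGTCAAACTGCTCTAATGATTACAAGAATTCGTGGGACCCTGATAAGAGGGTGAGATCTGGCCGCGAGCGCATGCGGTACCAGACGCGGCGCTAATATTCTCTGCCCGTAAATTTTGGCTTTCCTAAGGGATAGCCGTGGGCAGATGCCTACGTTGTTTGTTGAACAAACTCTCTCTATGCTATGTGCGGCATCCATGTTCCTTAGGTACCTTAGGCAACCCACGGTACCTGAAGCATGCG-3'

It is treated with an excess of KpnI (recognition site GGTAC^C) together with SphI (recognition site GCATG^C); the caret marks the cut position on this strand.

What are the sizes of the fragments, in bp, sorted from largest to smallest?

130, 84, 19, 10, 6 bp

KpnI sites (GGTACC) start at positions 84, 214, 233.
KpnI cuts after base 5 of each site (before the last base), so after positions 88, 218, 237.
SphI sites (GCATGC) start at positions 78, 243.
SphI cuts after base 5 of each site (before the last base), so after positions 82, 247.
Combined cut positions: 82, 88, 218, 237, 247.
Circular molecule, 5 cuts → 5 fragments:
  83–88 → 6 bp
  89–218 → 130 bp
  219–237 → 19 bp
  238–247 → 10 bp
  248–249 then 1–82 → 2 + 82 = 84 bp
Sorted largest to smallest: 130, 84, 19, 10, 6 bp.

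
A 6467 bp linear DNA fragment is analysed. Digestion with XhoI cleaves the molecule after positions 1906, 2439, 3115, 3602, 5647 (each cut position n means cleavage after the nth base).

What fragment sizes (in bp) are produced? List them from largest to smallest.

Linear molecule, 5 cuts → 6 fragments:
  1906 − 0 = 1906 bp
  2439 − 1906 = 533 bp
  3115 − 2439 = 676 bp
  3602 − 3115 = 487 bp
  5647 − 3602 = 2045 bp
  6467 − 5647 = 820 bp
Sorted largest to smallest: 2045, 1906, 820, 676, 533, 487 bp.

2045, 1906, 820, 676, 533, 487 bp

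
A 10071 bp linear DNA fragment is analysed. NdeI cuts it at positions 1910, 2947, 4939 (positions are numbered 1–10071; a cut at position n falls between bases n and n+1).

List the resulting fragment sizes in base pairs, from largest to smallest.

Linear molecule, 3 cuts → 4 fragments:
  1910 − 0 = 1910 bp
  2947 − 1910 = 1037 bp
  4939 − 2947 = 1992 bp
  10071 − 4939 = 5132 bp
Sorted largest to smallest: 5132, 1992, 1910, 1037 bp.

5132, 1992, 1910, 1037 bp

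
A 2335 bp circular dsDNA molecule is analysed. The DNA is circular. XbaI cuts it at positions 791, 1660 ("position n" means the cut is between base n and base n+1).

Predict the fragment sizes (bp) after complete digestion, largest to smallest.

Circular molecule, 2 cuts → 2 fragments:
  1660 − 791 = 869 bp
  wrap: 2335 − 1660 + 791 = 1466 bp
Sorted largest to smallest: 1466, 869 bp.

1466, 869 bp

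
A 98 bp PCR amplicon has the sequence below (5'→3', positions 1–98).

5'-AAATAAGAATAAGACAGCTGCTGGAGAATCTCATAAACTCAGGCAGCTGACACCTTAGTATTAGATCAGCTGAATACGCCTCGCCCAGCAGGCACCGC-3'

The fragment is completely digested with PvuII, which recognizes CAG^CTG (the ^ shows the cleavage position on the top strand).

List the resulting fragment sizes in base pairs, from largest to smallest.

PvuII sites (CAGCTG) start at positions 15, 44, 67.
PvuII cuts after base 3 of each site, so after positions 17, 46, 69.
Linear molecule, 3 cuts → 4 fragments:
  1–17 → 17 bp
  18–46 → 29 bp
  47–69 → 23 bp
  70–98 → 29 bp
Sorted largest to smallest: 29, 29, 23, 17 bp.

29, 29, 23, 17 bp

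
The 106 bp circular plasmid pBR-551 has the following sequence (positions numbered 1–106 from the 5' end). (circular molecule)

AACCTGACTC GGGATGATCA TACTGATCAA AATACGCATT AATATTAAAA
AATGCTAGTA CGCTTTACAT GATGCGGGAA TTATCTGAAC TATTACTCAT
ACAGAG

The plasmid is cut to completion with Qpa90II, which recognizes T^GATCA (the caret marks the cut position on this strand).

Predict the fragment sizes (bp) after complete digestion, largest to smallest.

97, 9 bp

Qpa90II sites (TGATCA) start at positions 15, 24.
Qpa90II cuts after the first base of each site, so after positions 15, 24.
Circular molecule, 2 cuts → 2 fragments:
  16–24 → 9 bp
  25–106 then 1–15 → 82 + 15 = 97 bp
Sorted largest to smallest: 97, 9 bp.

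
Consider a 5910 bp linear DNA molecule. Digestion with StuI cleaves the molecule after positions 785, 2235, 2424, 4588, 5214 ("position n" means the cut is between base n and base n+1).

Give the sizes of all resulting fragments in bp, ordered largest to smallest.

Linear molecule, 5 cuts → 6 fragments:
  785 − 0 = 785 bp
  2235 − 785 = 1450 bp
  2424 − 2235 = 189 bp
  4588 − 2424 = 2164 bp
  5214 − 4588 = 626 bp
  5910 − 5214 = 696 bp
Sorted largest to smallest: 2164, 1450, 785, 696, 626, 189 bp.

2164, 1450, 785, 696, 626, 189 bp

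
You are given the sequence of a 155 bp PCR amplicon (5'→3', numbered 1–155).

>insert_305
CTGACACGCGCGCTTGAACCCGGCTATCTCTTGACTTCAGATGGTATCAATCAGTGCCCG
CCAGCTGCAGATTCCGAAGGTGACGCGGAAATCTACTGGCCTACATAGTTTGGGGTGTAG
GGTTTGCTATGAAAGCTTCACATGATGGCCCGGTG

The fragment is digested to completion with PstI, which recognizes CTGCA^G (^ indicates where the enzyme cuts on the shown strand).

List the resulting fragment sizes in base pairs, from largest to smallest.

86, 69 bp

The PstI site (CTGCAG) starts at position 65.
PstI cuts after base 5 of each site (before the last base), so after position 69.
Linear molecule, 1 cut → 2 fragments:
  1–69 → 69 bp
  70–155 → 86 bp
Sorted largest to smallest: 86, 69 bp.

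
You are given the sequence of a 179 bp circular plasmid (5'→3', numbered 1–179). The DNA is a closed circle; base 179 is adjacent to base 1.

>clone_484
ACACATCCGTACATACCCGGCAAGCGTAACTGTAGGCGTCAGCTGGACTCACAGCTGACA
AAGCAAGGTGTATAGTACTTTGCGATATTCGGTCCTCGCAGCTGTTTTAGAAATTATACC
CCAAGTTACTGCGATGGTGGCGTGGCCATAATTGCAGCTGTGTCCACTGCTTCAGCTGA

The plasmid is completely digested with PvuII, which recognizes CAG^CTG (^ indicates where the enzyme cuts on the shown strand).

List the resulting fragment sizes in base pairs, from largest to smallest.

56, 47, 46, 18, 12 bp

PvuII sites (CAGCTG) start at positions 40, 52, 99, 155, 173.
PvuII cuts after base 3 of each site, so after positions 42, 54, 101, 157, 175.
Circular molecule, 5 cuts → 5 fragments:
  43–54 → 12 bp
  55–101 → 47 bp
  102–157 → 56 bp
  158–175 → 18 bp
  176–179 then 1–42 → 4 + 42 = 46 bp
Sorted largest to smallest: 56, 47, 46, 18, 12 bp.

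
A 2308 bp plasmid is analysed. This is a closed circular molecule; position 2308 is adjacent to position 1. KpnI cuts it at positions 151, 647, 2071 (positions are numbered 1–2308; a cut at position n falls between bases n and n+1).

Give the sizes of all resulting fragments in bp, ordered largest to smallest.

Circular molecule, 3 cuts → 3 fragments:
  647 − 151 = 496 bp
  2071 − 647 = 1424 bp
  wrap: 2308 − 2071 + 151 = 388 bp
Sorted largest to smallest: 1424, 496, 388 bp.

1424, 496, 388 bp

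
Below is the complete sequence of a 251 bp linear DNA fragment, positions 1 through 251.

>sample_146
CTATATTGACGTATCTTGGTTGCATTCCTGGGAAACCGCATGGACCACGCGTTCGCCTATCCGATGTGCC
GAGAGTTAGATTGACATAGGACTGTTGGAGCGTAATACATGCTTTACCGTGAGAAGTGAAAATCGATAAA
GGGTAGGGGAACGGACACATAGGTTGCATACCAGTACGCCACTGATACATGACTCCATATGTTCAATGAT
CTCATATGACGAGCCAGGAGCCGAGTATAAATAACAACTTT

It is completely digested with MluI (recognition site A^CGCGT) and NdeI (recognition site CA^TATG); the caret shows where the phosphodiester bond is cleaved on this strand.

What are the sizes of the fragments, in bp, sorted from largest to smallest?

150, 47, 37, 17 bp

The MluI site (ACGCGT) starts at position 47.
MluI cuts after the first base of each site, so after position 47.
NdeI sites (CATATG) start at positions 196, 213.
NdeI cuts after base 2 of each site, so after positions 197, 214.
Combined cut positions: 47, 197, 214.
Linear molecule, 3 cuts → 4 fragments:
  1–47 → 47 bp
  48–197 → 150 bp
  198–214 → 17 bp
  215–251 → 37 bp
Sorted largest to smallest: 150, 47, 37, 17 bp.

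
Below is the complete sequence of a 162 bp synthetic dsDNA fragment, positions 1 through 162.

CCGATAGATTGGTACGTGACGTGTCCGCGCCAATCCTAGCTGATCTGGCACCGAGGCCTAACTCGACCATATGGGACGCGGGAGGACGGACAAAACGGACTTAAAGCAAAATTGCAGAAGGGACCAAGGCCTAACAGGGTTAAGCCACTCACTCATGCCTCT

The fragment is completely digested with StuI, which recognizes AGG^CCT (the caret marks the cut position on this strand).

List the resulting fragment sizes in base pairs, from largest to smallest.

73, 56, 33 bp

StuI sites (AGGCCT) start at positions 54, 127.
StuI cuts after base 3 of each site, so after positions 56, 129.
Linear molecule, 2 cuts → 3 fragments:
  1–56 → 56 bp
  57–129 → 73 bp
  130–162 → 33 bp
Sorted largest to smallest: 73, 56, 33 bp.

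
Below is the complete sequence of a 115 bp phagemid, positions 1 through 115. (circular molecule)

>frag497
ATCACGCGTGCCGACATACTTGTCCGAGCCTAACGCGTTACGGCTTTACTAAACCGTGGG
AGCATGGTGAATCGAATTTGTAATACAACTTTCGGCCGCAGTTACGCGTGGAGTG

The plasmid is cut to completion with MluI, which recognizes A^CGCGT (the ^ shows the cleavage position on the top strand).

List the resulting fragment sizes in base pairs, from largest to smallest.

MluI sites (ACGCGT) start at positions 4, 33, 104.
MluI cuts after the first base of each site, so after positions 4, 33, 104.
Circular molecule, 3 cuts → 3 fragments:
  5–33 → 29 bp
  34–104 → 71 bp
  105–115 then 1–4 → 11 + 4 = 15 bp
Sorted largest to smallest: 71, 29, 15 bp.

71, 29, 15 bp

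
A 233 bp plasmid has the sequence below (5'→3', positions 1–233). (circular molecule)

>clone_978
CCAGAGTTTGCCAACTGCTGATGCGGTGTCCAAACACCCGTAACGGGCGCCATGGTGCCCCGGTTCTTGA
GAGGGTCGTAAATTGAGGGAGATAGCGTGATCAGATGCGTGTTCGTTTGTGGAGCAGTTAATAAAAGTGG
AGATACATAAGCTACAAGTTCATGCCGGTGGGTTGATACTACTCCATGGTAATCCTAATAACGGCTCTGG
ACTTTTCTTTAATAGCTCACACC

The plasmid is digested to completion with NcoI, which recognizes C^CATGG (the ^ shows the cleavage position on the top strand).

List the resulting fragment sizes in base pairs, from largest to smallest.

134, 99 bp

NcoI sites (CCATGG) start at positions 50, 184.
NcoI cuts after the first base of each site, so after positions 50, 184.
Circular molecule, 2 cuts → 2 fragments:
  51–184 → 134 bp
  185–233 then 1–50 → 49 + 50 = 99 bp
Sorted largest to smallest: 134, 99 bp.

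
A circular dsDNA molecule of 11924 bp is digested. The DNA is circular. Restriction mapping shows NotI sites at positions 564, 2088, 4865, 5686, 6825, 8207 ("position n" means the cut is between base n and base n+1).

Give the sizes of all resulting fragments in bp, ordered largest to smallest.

4281, 2777, 1524, 1382, 1139, 821 bp

Circular molecule, 6 cuts → 6 fragments:
  2088 − 564 = 1524 bp
  4865 − 2088 = 2777 bp
  5686 − 4865 = 821 bp
  6825 − 5686 = 1139 bp
  8207 − 6825 = 1382 bp
  wrap: 11924 − 8207 + 564 = 4281 bp
Sorted largest to smallest: 4281, 2777, 1524, 1382, 1139, 821 bp.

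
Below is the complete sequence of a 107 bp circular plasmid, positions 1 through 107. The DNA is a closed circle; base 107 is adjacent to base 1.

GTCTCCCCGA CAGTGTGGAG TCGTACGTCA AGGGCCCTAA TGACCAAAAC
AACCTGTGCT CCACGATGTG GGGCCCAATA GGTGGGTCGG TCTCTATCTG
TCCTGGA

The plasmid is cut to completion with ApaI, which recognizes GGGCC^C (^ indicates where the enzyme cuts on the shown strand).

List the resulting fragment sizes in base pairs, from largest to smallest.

ApaI sites (GGGCCC) start at positions 32, 71.
ApaI cuts after base 5 of each site (before the last base), so after positions 36, 75.
Circular molecule, 2 cuts → 2 fragments:
  37–75 → 39 bp
  76–107 then 1–36 → 32 + 36 = 68 bp
Sorted largest to smallest: 68, 39 bp.

68, 39 bp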